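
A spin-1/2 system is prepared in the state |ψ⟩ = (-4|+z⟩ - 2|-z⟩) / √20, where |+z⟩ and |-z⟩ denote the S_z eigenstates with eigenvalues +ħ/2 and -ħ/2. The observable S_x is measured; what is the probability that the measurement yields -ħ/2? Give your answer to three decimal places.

0.100

|-x⟩ = (|+z⟩ - |-z⟩)/√2, so ⟨-x|ψ⟩ = (-2) / (√2·√20).
P = |-2|² / 40 = 4/40.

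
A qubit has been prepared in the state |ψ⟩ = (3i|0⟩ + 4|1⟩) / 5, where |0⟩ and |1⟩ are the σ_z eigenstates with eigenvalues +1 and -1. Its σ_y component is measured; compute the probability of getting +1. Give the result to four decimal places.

0.0200

|+y⟩ = (|0⟩ + i|1⟩)/√2, so ⟨+y|ψ⟩ = (-i) / (√2·5).
P = |-i|² / 50 = 1/50.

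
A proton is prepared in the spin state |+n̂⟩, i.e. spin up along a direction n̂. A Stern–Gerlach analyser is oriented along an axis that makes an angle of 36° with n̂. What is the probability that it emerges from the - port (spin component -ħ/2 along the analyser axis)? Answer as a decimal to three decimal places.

0.095

For spin-½, the probability of finding spin-up along an axis at angle θ to the initial spin direction is cos²(θ/2); spin-down is sin²(θ/2).
θ = 36°, so P = sin²(18°) ≈ 0.095.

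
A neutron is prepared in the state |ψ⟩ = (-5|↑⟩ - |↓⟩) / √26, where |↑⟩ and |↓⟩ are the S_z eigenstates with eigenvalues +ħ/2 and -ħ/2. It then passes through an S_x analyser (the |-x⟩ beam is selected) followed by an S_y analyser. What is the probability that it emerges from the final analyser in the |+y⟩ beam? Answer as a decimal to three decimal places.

0.154

First analyser (S_x): P(|-x⟩) = |⟨-x|ψ⟩|² = 16/52.
After stage 1 the state is |-x⟩; P(|+y⟩) = |⟨+y|-x⟩|² = 1/2.
Joint probability = 16/52 × 1/2 = 0.154.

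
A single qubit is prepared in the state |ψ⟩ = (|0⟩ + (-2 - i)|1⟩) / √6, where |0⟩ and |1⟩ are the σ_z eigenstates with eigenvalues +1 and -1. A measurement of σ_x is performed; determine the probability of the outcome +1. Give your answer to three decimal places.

0.167

|+x⟩ = (|0⟩ + |1⟩)/√2, so ⟨+x|ψ⟩ = (-1 - i) / (√2·√6).
P = |-1 - i|² / 12 = 2/12.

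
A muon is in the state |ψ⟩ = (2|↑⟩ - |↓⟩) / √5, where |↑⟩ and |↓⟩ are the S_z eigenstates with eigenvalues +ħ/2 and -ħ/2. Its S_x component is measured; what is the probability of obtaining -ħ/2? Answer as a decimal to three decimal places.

0.900

|-x⟩ = (|↑⟩ - |↓⟩)/√2, so ⟨-x|ψ⟩ = (3) / (√2·√5).
P = |3|² / 10 = 9/10.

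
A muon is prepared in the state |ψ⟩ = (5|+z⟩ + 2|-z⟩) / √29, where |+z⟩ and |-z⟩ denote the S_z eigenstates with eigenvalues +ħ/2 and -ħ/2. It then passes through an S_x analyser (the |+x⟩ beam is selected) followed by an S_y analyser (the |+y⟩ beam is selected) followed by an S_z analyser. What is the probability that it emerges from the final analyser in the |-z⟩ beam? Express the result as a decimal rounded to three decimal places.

First analyser (S_x): P(|+x⟩) = |⟨+x|ψ⟩|² = 49/58.
After stage 1 the state is |+x⟩; P(|+y⟩) = |⟨+y|+x⟩|² = 1/2.
After stage 2 the state is |+y⟩; P(|-z⟩) = |⟨-z|+y⟩|² = 1/2.
Joint probability = 49/58 × 1/2 × 1/2 = 0.211.

0.211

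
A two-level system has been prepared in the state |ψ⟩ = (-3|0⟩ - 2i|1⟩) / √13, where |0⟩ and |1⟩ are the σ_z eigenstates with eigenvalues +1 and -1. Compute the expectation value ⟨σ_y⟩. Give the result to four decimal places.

0.9231

⟨σ_y⟩ = 2 Im(a* b)/(|a|²+|b|²) with a = -3, b = -2i.
a* b = 6i, so ⟨σ_y⟩ = 12/13.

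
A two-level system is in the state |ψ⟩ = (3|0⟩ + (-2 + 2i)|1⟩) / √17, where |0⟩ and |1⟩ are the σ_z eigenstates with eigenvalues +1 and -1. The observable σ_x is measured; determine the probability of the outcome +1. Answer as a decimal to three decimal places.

|+x⟩ = (|0⟩ + |1⟩)/√2, so ⟨+x|ψ⟩ = (1 + 2i) / (√2·√17).
P = |1 + 2i|² / 34 = 5/34.

0.147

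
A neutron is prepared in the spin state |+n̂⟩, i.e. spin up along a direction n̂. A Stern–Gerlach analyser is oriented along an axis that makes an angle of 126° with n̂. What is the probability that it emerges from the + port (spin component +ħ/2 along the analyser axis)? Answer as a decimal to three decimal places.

0.206

For spin-½, the probability of finding spin-up along an axis at angle θ to the initial spin direction is cos²(θ/2); spin-down is sin²(θ/2).
θ = 126°, so P = cos²(63°) ≈ 0.206.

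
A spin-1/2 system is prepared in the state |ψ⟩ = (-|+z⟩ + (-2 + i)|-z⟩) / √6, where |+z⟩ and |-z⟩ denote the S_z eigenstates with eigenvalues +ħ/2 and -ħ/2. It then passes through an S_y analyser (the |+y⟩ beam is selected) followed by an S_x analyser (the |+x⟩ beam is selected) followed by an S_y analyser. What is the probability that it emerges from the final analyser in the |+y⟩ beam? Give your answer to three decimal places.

0.083

First analyser (S_y): P(|+y⟩) = |⟨+y|ψ⟩|² = 4/12.
After stage 1 the state is |+y⟩; P(|+x⟩) = |⟨+x|+y⟩|² = 1/2.
After stage 2 the state is |+x⟩; P(|+y⟩) = |⟨+y|+x⟩|² = 1/2.
Joint probability = 4/12 × 1/2 × 1/2 = 0.083.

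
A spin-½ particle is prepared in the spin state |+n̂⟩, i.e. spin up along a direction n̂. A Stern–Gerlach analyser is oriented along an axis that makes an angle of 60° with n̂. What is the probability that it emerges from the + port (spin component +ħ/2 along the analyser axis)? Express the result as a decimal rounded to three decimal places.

For spin-½, the probability of finding spin-up along an axis at angle θ to the initial spin direction is cos²(θ/2); spin-down is sin²(θ/2).
θ = 60°, so P = cos²(30°) ≈ 0.750.

0.750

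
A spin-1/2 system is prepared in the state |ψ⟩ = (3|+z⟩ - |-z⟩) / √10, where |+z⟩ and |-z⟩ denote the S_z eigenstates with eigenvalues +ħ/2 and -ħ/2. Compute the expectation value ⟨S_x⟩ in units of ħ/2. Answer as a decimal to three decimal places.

-0.600

⟨σ_x⟩ = 2 Re(a* b)/(|a|²+|b|²) with a = 3, b = -1.
a* b = -3, so ⟨σ_x⟩ = -6/10.
⟨S_x⟩ = (ħ/2)·⟨σ_x⟩.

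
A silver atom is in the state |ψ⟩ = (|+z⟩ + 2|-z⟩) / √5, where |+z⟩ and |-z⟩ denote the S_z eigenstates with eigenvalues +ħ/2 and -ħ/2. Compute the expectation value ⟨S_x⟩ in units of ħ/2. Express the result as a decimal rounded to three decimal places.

0.800

⟨σ_x⟩ = 2 Re(a* b)/(|a|²+|b|²) with a = 1, b = 2.
a* b = 2, so ⟨σ_x⟩ = 4/5.
⟨S_x⟩ = (ħ/2)·⟨σ_x⟩.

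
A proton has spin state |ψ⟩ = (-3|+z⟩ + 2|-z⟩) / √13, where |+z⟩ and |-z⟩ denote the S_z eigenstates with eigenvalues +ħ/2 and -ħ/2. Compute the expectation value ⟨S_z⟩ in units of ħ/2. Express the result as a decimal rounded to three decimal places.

0.385

⟨σ_z⟩ = |a|² - |b|² divided by |a|²+|b|², with a, b the |+z⟩, |-z⟩ amplitudes.
= (9 - 4)/13 = 5/13.
⟨S_z⟩ = (ħ/2)·⟨σ_z⟩.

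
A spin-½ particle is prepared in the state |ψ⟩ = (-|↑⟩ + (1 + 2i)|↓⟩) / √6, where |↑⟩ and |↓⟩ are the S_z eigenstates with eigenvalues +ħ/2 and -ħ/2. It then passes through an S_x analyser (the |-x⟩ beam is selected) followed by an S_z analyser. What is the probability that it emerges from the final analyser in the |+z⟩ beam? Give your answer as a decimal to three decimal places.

First analyser (S_x): P(|-x⟩) = |⟨-x|ψ⟩|² = 8/12.
After stage 1 the state is |-x⟩; P(|+z⟩) = |⟨+z|-x⟩|² = 1/2.
Joint probability = 8/12 × 1/2 = 0.333.

0.333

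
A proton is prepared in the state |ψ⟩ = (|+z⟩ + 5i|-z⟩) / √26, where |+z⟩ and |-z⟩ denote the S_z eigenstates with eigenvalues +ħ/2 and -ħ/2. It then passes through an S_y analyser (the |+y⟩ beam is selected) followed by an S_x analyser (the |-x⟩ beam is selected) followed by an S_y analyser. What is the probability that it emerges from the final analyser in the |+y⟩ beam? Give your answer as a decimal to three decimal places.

0.173

First analyser (S_y): P(|+y⟩) = |⟨+y|ψ⟩|² = 36/52.
After stage 1 the state is |+y⟩; P(|-x⟩) = |⟨-x|+y⟩|² = 1/2.
After stage 2 the state is |-x⟩; P(|+y⟩) = |⟨+y|-x⟩|² = 1/2.
Joint probability = 36/52 × 1/2 × 1/2 = 0.173.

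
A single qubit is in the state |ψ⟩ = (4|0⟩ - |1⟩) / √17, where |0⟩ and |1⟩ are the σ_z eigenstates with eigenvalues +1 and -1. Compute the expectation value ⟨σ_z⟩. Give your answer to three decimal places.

0.882

⟨σ_z⟩ = |a|² - |b|² divided by |a|²+|b|², with a, b the |0⟩, |1⟩ amplitudes.
= (16 - 1)/17 = 15/17.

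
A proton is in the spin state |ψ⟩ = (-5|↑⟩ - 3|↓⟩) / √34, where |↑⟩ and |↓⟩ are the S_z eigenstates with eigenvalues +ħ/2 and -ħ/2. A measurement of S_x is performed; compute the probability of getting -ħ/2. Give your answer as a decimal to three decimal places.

0.059

|-x⟩ = (|↑⟩ - |↓⟩)/√2, so ⟨-x|ψ⟩ = (-2) / (√2·√34).
P = |-2|² / 68 = 4/68.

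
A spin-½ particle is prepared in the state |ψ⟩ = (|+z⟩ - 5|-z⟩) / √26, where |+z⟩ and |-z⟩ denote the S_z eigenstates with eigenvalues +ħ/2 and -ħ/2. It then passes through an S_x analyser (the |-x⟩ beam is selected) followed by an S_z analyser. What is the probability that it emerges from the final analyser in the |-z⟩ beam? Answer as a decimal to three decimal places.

0.346

First analyser (S_x): P(|-x⟩) = |⟨-x|ψ⟩|² = 36/52.
After stage 1 the state is |-x⟩; P(|-z⟩) = |⟨-z|-x⟩|² = 1/2.
Joint probability = 36/52 × 1/2 = 0.346.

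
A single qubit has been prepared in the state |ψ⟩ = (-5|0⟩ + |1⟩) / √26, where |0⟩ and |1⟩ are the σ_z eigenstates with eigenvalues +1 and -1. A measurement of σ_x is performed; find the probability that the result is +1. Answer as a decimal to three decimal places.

|+x⟩ = (|0⟩ + |1⟩)/√2, so ⟨+x|ψ⟩ = (-4) / (√2·√26).
P = |-4|² / 52 = 16/52.

0.308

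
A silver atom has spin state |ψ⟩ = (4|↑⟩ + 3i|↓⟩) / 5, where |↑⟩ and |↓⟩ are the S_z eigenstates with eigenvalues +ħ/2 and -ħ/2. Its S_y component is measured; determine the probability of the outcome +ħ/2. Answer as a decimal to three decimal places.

|+y⟩ = (|↑⟩ + i|↓⟩)/√2, so ⟨+y|ψ⟩ = (7) / (√2·5).
P = |7|² / 50 = 49/50.

0.980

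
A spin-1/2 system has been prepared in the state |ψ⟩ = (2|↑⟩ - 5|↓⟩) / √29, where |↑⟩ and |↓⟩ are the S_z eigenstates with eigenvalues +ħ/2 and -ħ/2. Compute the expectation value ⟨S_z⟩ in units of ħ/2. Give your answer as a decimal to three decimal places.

⟨σ_z⟩ = |a|² - |b|² divided by |a|²+|b|², with a, b the |↑⟩, |↓⟩ amplitudes.
= (4 - 25)/29 = -21/29.
⟨S_z⟩ = (ħ/2)·⟨σ_z⟩.

-0.724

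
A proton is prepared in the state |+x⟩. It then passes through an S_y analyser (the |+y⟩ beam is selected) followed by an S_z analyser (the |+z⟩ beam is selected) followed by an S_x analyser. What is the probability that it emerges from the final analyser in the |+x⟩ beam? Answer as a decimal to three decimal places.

0.125

First analyser (S_y): from |+x⟩, P(|+y⟩) = 1/2.
After stage 1 the state is |+y⟩; P(|+z⟩) = |⟨+z|+y⟩|² = 1/2.
After stage 2 the state is |+z⟩; P(|+x⟩) = |⟨+x|+z⟩|² = 1/2.
Joint probability = 1/2 × 1/2 × 1/2 = 0.125.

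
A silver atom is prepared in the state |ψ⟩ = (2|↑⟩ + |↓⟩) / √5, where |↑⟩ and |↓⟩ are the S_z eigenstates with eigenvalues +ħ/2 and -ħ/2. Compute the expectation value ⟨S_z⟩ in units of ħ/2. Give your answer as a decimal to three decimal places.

⟨σ_z⟩ = |a|² - |b|² divided by |a|²+|b|², with a, b the |↑⟩, |↓⟩ amplitudes.
= (4 - 1)/5 = 3/5.
⟨S_z⟩ = (ħ/2)·⟨σ_z⟩.

0.600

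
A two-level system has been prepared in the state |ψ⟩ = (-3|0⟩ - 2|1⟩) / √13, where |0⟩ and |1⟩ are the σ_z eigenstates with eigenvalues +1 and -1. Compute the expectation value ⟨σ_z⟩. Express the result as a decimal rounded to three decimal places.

0.385

⟨σ_z⟩ = |a|² - |b|² divided by |a|²+|b|², with a, b the |0⟩, |1⟩ amplitudes.
= (9 - 4)/13 = 5/13.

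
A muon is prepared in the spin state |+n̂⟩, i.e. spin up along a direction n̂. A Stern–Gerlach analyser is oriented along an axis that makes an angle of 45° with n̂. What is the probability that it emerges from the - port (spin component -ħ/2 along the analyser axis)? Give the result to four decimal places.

0.1464

For spin-½, the probability of finding spin-up along an axis at angle θ to the initial spin direction is cos²(θ/2); spin-down is sin²(θ/2).
θ = 45°, so P = sin²(22.5°) ≈ 0.1464.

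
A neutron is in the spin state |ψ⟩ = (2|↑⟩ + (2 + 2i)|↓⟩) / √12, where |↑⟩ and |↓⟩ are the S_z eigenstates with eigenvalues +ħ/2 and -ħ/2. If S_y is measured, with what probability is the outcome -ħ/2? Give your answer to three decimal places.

0.167

|-y⟩ = (|↑⟩ - i|↓⟩)/√2, so ⟨-y|ψ⟩ = (2i) / (√2·√12).
P = |2i|² / 24 = 4/24.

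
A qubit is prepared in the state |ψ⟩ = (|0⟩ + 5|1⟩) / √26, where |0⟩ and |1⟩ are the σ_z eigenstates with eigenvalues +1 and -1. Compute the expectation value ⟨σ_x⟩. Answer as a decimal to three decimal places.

⟨σ_x⟩ = 2 Re(a* b)/(|a|²+|b|²) with a = 1, b = 5.
a* b = 5, so ⟨σ_x⟩ = 10/26.

0.385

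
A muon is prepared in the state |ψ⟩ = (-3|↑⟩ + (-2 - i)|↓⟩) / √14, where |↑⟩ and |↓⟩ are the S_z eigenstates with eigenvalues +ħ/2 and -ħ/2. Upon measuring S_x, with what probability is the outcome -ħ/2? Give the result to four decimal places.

0.0714

|-x⟩ = (|↑⟩ - |↓⟩)/√2, so ⟨-x|ψ⟩ = (-1 + i) / (√2·√14).
P = |-1 + i|² / 28 = 2/28.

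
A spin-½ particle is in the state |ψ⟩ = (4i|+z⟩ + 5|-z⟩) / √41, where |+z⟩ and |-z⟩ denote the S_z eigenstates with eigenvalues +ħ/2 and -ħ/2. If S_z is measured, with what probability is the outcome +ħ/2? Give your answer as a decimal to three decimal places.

The +ħ/2 outcome corresponds to |+z⟩. Its amplitude in |ψ⟩ is 4i/√41.
P = |4i|² / 41 = 16/41.

0.390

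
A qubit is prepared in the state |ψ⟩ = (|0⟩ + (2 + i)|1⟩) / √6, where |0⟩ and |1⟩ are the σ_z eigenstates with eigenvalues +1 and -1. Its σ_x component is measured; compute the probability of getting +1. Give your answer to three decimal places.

|+x⟩ = (|0⟩ + |1⟩)/√2, so ⟨+x|ψ⟩ = (3 + i) / (√2·√6).
P = |3 + i|² / 12 = 10/12.

0.833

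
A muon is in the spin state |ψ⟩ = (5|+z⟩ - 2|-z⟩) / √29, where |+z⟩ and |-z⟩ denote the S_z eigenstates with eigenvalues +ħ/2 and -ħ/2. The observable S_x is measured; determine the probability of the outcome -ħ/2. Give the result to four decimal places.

0.8448

|-x⟩ = (|+z⟩ - |-z⟩)/√2, so ⟨-x|ψ⟩ = (7) / (√2·√29).
P = |7|² / 58 = 49/58.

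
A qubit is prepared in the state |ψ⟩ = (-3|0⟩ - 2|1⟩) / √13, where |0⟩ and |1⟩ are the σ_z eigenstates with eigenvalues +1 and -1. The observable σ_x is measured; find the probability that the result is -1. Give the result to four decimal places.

|-x⟩ = (|0⟩ - |1⟩)/√2, so ⟨-x|ψ⟩ = (-1) / (√2·√13).
P = |-1|² / 26 = 1/26.

0.0385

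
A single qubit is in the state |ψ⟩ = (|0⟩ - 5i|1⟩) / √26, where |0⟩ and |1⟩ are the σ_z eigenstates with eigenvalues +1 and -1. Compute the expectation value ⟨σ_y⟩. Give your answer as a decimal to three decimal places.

⟨σ_y⟩ = 2 Im(a* b)/(|a|²+|b|²) with a = 1, b = -5i.
a* b = -5i, so ⟨σ_y⟩ = -10/26.

-0.385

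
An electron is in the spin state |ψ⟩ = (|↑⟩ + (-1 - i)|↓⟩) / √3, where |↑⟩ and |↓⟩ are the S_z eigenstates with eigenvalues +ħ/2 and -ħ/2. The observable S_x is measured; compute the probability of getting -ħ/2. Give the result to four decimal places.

|-x⟩ = (|↑⟩ - |↓⟩)/√2, so ⟨-x|ψ⟩ = (2 + i) / (√2·√3).
P = |2 + i|² / 6 = 5/6.

0.8333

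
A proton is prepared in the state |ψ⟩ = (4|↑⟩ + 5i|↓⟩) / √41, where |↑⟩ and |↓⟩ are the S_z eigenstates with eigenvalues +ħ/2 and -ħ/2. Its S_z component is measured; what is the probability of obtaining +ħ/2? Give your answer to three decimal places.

The +ħ/2 outcome corresponds to |↑⟩. Its amplitude in |ψ⟩ is 4/√41.
P = |4|² / 41 = 16/41.

0.390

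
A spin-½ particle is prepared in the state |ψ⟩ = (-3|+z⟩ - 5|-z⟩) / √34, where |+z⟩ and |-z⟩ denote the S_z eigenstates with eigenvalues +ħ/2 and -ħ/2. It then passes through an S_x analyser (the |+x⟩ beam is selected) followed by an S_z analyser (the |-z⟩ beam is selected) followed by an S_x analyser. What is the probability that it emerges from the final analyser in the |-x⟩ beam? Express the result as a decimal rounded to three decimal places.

First analyser (S_x): P(|+x⟩) = |⟨+x|ψ⟩|² = 64/68.
After stage 1 the state is |+x⟩; P(|-z⟩) = |⟨-z|+x⟩|² = 1/2.
After stage 2 the state is |-z⟩; P(|-x⟩) = |⟨-x|-z⟩|² = 1/2.
Joint probability = 64/68 × 1/2 × 1/2 = 0.235.

0.235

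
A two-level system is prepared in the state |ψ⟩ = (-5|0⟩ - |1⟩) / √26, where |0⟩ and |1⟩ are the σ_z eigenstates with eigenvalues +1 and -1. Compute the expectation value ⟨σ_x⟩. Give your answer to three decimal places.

0.385

⟨σ_x⟩ = 2 Re(a* b)/(|a|²+|b|²) with a = -5, b = -1.
a* b = 5, so ⟨σ_x⟩ = 10/26.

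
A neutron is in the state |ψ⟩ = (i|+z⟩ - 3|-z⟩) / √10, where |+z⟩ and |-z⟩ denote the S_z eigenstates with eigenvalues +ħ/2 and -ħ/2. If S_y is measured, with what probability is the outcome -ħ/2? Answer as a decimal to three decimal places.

|-y⟩ = (|+z⟩ - i|-z⟩)/√2, so ⟨-y|ψ⟩ = (-2i) / (√2·√10).
P = |-2i|² / 20 = 4/20.

0.200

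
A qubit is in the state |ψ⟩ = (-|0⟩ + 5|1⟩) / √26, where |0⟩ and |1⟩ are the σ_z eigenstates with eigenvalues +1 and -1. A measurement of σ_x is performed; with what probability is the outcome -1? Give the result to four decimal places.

|-x⟩ = (|0⟩ - |1⟩)/√2, so ⟨-x|ψ⟩ = (-6) / (√2·√26).
P = |-6|² / 52 = 36/52.

0.6923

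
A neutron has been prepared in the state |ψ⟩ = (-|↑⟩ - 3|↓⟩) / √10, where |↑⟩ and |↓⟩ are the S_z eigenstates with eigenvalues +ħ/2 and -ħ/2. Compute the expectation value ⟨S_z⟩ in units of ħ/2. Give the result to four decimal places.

-0.8000

⟨σ_z⟩ = |a|² - |b|² divided by |a|²+|b|², with a, b the |↑⟩, |↓⟩ amplitudes.
= (1 - 9)/10 = -8/10.
⟨S_z⟩ = (ħ/2)·⟨σ_z⟩.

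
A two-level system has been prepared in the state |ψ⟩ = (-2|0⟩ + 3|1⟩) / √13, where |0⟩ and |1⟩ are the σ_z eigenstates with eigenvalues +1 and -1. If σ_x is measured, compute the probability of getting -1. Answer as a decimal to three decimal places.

|-x⟩ = (|0⟩ - |1⟩)/√2, so ⟨-x|ψ⟩ = (-5) / (√2·√13).
P = |-5|² / 26 = 25/26.

0.962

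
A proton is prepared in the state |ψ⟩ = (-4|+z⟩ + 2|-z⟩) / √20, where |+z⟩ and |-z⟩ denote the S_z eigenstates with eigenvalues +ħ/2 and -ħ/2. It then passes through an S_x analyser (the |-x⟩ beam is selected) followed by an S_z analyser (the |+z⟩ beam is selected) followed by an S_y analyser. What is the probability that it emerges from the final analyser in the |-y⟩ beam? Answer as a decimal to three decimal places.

First analyser (S_x): P(|-x⟩) = |⟨-x|ψ⟩|² = 36/40.
After stage 1 the state is |-x⟩; P(|+z⟩) = |⟨+z|-x⟩|² = 1/2.
After stage 2 the state is |+z⟩; P(|-y⟩) = |⟨-y|+z⟩|² = 1/2.
Joint probability = 36/40 × 1/2 × 1/2 = 0.225.

0.225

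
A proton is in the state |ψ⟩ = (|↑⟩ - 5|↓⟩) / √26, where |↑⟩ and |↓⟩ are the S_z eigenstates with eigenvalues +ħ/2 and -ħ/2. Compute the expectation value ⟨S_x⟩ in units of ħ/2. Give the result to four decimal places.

⟨σ_x⟩ = 2 Re(a* b)/(|a|²+|b|²) with a = 1, b = -5.
a* b = -5, so ⟨σ_x⟩ = -10/26.
⟨S_x⟩ = (ħ/2)·⟨σ_x⟩.

-0.3846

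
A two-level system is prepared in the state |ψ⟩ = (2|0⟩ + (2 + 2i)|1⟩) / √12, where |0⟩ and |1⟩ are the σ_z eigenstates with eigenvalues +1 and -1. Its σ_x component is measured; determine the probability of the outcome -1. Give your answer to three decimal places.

|-x⟩ = (|0⟩ - |1⟩)/√2, so ⟨-x|ψ⟩ = (-2i) / (√2·√12).
P = |-2i|² / 24 = 4/24.

0.167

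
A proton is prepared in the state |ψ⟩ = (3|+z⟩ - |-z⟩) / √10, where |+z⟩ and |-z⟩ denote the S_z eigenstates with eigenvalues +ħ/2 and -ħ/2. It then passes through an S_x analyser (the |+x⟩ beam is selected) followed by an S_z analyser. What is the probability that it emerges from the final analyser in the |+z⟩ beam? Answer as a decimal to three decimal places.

0.100

First analyser (S_x): P(|+x⟩) = |⟨+x|ψ⟩|² = 4/20.
After stage 1 the state is |+x⟩; P(|+z⟩) = |⟨+z|+x⟩|² = 1/2.
Joint probability = 4/20 × 1/2 = 0.100.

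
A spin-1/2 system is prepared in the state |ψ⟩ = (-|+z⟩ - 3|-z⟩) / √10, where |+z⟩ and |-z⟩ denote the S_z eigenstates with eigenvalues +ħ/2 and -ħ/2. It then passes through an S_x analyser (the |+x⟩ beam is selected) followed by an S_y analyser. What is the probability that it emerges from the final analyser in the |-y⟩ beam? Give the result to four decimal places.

0.4000

First analyser (S_x): P(|+x⟩) = |⟨+x|ψ⟩|² = 16/20.
After stage 1 the state is |+x⟩; P(|-y⟩) = |⟨-y|+x⟩|² = 1/2.
Joint probability = 16/20 × 1/2 = 0.4000.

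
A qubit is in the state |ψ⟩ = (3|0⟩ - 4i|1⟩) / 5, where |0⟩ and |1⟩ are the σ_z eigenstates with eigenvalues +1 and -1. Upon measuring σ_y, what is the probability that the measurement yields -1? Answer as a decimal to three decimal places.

|-y⟩ = (|0⟩ - i|1⟩)/√2, so ⟨-y|ψ⟩ = (7) / (√2·5).
P = |7|² / 50 = 49/50.

0.980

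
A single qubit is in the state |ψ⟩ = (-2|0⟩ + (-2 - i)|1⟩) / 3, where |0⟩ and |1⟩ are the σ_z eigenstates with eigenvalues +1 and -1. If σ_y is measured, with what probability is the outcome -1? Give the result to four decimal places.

0.2778

|-y⟩ = (|0⟩ - i|1⟩)/√2, so ⟨-y|ψ⟩ = (-1 - 2i) / (√2·3).
P = |-1 - 2i|² / 18 = 5/18.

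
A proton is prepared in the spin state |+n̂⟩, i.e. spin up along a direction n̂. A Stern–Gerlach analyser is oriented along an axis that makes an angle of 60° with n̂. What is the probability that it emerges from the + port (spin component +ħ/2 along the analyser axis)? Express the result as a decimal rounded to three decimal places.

0.750

For spin-½, the probability of finding spin-up along an axis at angle θ to the initial spin direction is cos²(θ/2); spin-down is sin²(θ/2).
θ = 60°, so P = cos²(30°) ≈ 0.750.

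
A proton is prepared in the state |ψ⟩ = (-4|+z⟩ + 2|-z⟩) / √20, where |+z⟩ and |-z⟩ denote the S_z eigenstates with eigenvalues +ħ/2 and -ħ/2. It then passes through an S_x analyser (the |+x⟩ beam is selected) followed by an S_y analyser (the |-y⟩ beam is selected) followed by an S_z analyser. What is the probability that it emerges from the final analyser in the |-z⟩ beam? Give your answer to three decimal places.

0.025

First analyser (S_x): P(|+x⟩) = |⟨+x|ψ⟩|² = 4/40.
After stage 1 the state is |+x⟩; P(|-y⟩) = |⟨-y|+x⟩|² = 1/2.
After stage 2 the state is |-y⟩; P(|-z⟩) = |⟨-z|-y⟩|² = 1/2.
Joint probability = 4/40 × 1/2 × 1/2 = 0.025.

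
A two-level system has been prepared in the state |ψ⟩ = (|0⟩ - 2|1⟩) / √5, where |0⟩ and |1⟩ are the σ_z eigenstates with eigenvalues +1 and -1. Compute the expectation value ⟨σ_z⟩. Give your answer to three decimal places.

-0.600

⟨σ_z⟩ = |a|² - |b|² divided by |a|²+|b|², with a, b the |0⟩, |1⟩ amplitudes.
= (1 - 4)/5 = -3/5.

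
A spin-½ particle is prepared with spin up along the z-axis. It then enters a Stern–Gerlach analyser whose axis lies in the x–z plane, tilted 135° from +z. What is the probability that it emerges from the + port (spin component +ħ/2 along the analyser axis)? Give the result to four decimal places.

0.1464

For spin-½, the probability of finding spin-up along an axis at angle θ to the initial spin direction is cos²(θ/2); spin-down is sin²(θ/2).
θ = 135°, so P = cos²(67.5°) ≈ 0.1464.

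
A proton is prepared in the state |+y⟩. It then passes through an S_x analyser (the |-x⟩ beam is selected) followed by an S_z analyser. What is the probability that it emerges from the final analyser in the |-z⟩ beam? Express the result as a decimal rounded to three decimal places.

First analyser (S_x): from |+y⟩, P(|-x⟩) = 1/2.
After stage 1 the state is |-x⟩; P(|-z⟩) = |⟨-z|-x⟩|² = 1/2.
Joint probability = 1/2 × 1/2 = 0.250.

0.250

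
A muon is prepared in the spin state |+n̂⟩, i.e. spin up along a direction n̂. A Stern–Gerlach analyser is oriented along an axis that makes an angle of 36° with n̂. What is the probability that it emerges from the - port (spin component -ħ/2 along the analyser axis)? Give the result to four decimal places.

0.0955

For spin-½, the probability of finding spin-up along an axis at angle θ to the initial spin direction is cos²(θ/2); spin-down is sin²(θ/2).
θ = 36°, so P = sin²(18°) ≈ 0.0955.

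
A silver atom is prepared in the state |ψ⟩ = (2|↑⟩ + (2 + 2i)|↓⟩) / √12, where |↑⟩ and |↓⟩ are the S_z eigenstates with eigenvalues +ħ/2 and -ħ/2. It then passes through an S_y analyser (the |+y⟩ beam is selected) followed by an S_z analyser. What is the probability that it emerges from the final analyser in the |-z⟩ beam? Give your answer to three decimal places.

0.417

First analyser (S_y): P(|+y⟩) = |⟨+y|ψ⟩|² = 20/24.
After stage 1 the state is |+y⟩; P(|-z⟩) = |⟨-z|+y⟩|² = 1/2.
Joint probability = 20/24 × 1/2 = 0.417.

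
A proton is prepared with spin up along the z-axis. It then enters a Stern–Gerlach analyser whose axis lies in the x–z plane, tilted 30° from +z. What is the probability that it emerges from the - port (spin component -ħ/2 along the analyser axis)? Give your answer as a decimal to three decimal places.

For spin-½, the probability of finding spin-up along an axis at angle θ to the initial spin direction is cos²(θ/2); spin-down is sin²(θ/2).
θ = 30°, so P = sin²(15°) ≈ 0.067.

0.067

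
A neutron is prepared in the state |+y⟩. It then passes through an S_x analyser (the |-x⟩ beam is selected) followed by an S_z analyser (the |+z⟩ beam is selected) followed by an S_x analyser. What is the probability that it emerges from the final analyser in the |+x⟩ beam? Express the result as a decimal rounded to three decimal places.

0.125

First analyser (S_x): from |+y⟩, P(|-x⟩) = 1/2.
After stage 1 the state is |-x⟩; P(|+z⟩) = |⟨+z|-x⟩|² = 1/2.
After stage 2 the state is |+z⟩; P(|+x⟩) = |⟨+x|+z⟩|² = 1/2.
Joint probability = 1/2 × 1/2 × 1/2 = 0.125.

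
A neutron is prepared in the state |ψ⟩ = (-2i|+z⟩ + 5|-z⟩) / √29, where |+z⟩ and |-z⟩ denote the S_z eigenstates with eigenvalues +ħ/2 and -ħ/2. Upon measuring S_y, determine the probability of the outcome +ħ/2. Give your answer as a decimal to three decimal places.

|+y⟩ = (|+z⟩ + i|-z⟩)/√2, so ⟨+y|ψ⟩ = (-7i) / (√2·√29).
P = |-7i|² / 58 = 49/58.

0.845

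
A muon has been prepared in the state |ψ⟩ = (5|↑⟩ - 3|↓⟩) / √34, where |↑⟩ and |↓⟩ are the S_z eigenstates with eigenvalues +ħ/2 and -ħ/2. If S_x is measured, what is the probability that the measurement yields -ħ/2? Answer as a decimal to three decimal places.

|-x⟩ = (|↑⟩ - |↓⟩)/√2, so ⟨-x|ψ⟩ = (8) / (√2·√34).
P = |8|² / 68 = 64/68.

0.941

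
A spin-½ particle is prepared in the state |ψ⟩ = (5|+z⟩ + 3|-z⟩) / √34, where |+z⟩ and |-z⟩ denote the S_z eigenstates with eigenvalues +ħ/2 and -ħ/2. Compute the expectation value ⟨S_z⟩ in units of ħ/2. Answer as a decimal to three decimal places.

⟨σ_z⟩ = |a|² - |b|² divided by |a|²+|b|², with a, b the |+z⟩, |-z⟩ amplitudes.
= (25 - 9)/34 = 16/34.
⟨S_z⟩ = (ħ/2)·⟨σ_z⟩.

0.471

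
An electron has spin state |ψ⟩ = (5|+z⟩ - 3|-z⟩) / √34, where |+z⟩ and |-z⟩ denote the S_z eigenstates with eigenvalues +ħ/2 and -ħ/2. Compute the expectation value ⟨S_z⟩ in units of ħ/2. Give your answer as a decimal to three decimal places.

0.471

⟨σ_z⟩ = |a|² - |b|² divided by |a|²+|b|², with a, b the |+z⟩, |-z⟩ amplitudes.
= (25 - 9)/34 = 16/34.
⟨S_z⟩ = (ħ/2)·⟨σ_z⟩.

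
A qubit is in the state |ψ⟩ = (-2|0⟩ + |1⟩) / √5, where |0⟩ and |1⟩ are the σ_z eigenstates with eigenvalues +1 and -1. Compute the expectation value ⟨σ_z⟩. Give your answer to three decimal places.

0.600

⟨σ_z⟩ = |a|² - |b|² divided by |a|²+|b|², with a, b the |0⟩, |1⟩ amplitudes.
= (4 - 1)/5 = 3/5.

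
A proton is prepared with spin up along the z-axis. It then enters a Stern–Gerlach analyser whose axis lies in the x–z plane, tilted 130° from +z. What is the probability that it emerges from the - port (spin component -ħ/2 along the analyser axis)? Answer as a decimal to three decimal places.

For spin-½, the probability of finding spin-up along an axis at angle θ to the initial spin direction is cos²(θ/2); spin-down is sin²(θ/2).
θ = 130°, so P = sin²(65°) ≈ 0.821.

0.821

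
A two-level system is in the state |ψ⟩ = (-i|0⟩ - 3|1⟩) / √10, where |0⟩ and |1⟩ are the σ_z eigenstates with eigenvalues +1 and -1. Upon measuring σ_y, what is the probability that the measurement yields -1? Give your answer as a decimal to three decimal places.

0.800

|-y⟩ = (|0⟩ - i|1⟩)/√2, so ⟨-y|ψ⟩ = (-4i) / (√2·√10).
P = |-4i|² / 20 = 16/20.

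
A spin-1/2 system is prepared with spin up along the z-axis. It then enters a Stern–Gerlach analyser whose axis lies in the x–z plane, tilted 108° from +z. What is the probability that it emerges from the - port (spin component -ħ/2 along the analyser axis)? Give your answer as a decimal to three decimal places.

For spin-½, the probability of finding spin-up along an axis at angle θ to the initial spin direction is cos²(θ/2); spin-down is sin²(θ/2).
θ = 108°, so P = sin²(54°) ≈ 0.655.

0.655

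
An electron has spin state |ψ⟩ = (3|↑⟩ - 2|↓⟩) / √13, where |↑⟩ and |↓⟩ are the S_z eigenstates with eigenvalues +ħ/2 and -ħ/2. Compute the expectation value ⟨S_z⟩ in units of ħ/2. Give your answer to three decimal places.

⟨σ_z⟩ = |a|² - |b|² divided by |a|²+|b|², with a, b the |↑⟩, |↓⟩ amplitudes.
= (9 - 4)/13 = 5/13.
⟨S_z⟩ = (ħ/2)·⟨σ_z⟩.

0.385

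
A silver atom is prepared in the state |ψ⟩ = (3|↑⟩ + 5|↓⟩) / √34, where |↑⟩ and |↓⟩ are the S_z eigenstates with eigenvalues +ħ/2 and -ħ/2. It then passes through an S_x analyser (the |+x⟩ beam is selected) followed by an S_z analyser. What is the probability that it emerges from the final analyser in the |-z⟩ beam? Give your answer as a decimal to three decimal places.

0.471

First analyser (S_x): P(|+x⟩) = |⟨+x|ψ⟩|² = 64/68.
After stage 1 the state is |+x⟩; P(|-z⟩) = |⟨-z|+x⟩|² = 1/2.
Joint probability = 64/68 × 1/2 = 0.471.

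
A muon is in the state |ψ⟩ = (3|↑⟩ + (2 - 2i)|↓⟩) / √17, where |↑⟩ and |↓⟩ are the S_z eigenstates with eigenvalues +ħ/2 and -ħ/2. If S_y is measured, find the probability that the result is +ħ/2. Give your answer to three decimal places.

|+y⟩ = (|↑⟩ + i|↓⟩)/√2, so ⟨+y|ψ⟩ = (1 - 2i) / (√2·√17).
P = |1 - 2i|² / 34 = 5/34.

0.147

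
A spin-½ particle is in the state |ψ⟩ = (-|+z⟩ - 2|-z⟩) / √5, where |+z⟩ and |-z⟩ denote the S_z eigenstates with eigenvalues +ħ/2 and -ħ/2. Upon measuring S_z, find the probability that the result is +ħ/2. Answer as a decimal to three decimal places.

0.200

The +ħ/2 outcome corresponds to |+z⟩. Its amplitude in |ψ⟩ is -1/√5.
P = |-1|² / 5 = 1/5.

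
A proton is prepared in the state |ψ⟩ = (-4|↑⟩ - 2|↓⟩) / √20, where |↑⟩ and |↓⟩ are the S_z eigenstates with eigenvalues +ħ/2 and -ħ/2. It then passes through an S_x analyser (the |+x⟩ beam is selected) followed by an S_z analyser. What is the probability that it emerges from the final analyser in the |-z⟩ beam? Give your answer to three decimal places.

First analyser (S_x): P(|+x⟩) = |⟨+x|ψ⟩|² = 36/40.
After stage 1 the state is |+x⟩; P(|-z⟩) = |⟨-z|+x⟩|² = 1/2.
Joint probability = 36/40 × 1/2 = 0.450.

0.450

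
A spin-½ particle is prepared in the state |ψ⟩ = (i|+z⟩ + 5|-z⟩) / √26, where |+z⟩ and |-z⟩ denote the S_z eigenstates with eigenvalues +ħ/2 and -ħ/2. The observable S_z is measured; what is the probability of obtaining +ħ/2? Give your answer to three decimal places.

The +ħ/2 outcome corresponds to |+z⟩. Its amplitude in |ψ⟩ is i/√26.
P = |i|² / 26 = 1/26.

0.038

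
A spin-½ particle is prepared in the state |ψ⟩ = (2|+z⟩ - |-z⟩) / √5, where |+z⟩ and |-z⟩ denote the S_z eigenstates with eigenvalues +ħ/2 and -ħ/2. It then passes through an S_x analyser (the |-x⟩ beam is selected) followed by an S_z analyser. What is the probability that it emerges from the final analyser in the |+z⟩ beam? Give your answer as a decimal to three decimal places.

First analyser (S_x): P(|-x⟩) = |⟨-x|ψ⟩|² = 9/10.
After stage 1 the state is |-x⟩; P(|+z⟩) = |⟨+z|-x⟩|² = 1/2.
Joint probability = 9/10 × 1/2 = 0.450.

0.450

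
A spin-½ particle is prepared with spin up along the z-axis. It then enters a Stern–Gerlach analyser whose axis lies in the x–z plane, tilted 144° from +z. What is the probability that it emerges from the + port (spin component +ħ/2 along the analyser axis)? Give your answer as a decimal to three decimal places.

0.095

For spin-½, the probability of finding spin-up along an axis at angle θ to the initial spin direction is cos²(θ/2); spin-down is sin²(θ/2).
θ = 144°, so P = cos²(72°) ≈ 0.095.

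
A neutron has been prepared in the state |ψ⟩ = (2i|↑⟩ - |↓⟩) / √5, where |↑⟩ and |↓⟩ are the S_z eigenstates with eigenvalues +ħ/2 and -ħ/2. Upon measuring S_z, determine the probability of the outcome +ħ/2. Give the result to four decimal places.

0.8000

The +ħ/2 outcome corresponds to |↑⟩. Its amplitude in |ψ⟩ is 2i/√5.
P = |2i|² / 5 = 4/5.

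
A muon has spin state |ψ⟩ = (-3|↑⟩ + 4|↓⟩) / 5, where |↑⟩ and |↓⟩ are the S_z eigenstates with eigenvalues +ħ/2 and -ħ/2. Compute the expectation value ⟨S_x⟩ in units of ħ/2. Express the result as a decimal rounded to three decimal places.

-0.960

⟨σ_x⟩ = 2 Re(a* b)/(|a|²+|b|²) with a = -3, b = 4.
a* b = -12, so ⟨σ_x⟩ = -24/25.
⟨S_x⟩ = (ħ/2)·⟨σ_x⟩.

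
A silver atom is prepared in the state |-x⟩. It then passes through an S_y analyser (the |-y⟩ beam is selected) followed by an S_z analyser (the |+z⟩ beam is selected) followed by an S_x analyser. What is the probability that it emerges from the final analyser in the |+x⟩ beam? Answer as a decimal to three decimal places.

First analyser (S_y): from |-x⟩, P(|-y⟩) = 1/2.
After stage 1 the state is |-y⟩; P(|+z⟩) = |⟨+z|-y⟩|² = 1/2.
After stage 2 the state is |+z⟩; P(|+x⟩) = |⟨+x|+z⟩|² = 1/2.
Joint probability = 1/2 × 1/2 × 1/2 = 0.125.

0.125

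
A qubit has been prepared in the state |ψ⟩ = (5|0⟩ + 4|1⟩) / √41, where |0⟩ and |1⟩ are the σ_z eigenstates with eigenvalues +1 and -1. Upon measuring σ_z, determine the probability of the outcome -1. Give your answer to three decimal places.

0.390

The -1 outcome corresponds to |1⟩. Its amplitude in |ψ⟩ is 4/√41.
P = |4|² / 41 = 16/41.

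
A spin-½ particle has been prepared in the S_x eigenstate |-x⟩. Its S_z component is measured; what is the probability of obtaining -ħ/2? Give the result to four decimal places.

0.5000

In the S_z basis, |-x⟩ = (|+z⟩ - |-z⟩)/√2 and |-z⟩ = |-z⟩.
|⟨-z|-x⟩|² = 1/2.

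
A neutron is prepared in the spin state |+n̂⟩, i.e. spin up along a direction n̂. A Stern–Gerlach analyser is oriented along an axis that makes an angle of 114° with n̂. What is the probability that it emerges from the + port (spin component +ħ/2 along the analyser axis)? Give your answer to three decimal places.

0.297

For spin-½, the probability of finding spin-up along an axis at angle θ to the initial spin direction is cos²(θ/2); spin-down is sin²(θ/2).
θ = 114°, so P = cos²(57°) ≈ 0.297.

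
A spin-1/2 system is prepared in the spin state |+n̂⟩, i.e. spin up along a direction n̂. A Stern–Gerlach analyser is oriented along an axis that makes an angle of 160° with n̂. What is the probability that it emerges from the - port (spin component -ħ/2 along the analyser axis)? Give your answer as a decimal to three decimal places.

0.970

For spin-½, the probability of finding spin-up along an axis at angle θ to the initial spin direction is cos²(θ/2); spin-down is sin²(θ/2).
θ = 160°, so P = sin²(80°) ≈ 0.970.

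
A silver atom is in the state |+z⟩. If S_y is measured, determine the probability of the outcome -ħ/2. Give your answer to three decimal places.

In the S_z basis, |+z⟩ = |↑⟩ and |-y⟩ = (|↑⟩ - i|↓⟩)/√2.
|⟨-y|+z⟩|² = 1/2.

0.500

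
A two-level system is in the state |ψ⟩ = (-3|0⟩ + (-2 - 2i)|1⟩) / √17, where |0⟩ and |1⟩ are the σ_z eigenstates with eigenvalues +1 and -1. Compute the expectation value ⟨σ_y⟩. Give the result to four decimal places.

0.7059

⟨σ_y⟩ = 2 Im(a* b)/(|a|²+|b|²) with a = -3, b = (-2 - 2i).
a* b = (6 + 6i), so ⟨σ_y⟩ = 12/17.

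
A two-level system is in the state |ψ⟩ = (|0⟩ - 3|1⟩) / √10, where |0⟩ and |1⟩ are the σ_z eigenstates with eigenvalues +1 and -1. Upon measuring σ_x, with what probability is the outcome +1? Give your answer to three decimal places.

|+x⟩ = (|0⟩ + |1⟩)/√2, so ⟨+x|ψ⟩ = (-2) / (√2·√10).
P = |-2|² / 20 = 4/20.

0.200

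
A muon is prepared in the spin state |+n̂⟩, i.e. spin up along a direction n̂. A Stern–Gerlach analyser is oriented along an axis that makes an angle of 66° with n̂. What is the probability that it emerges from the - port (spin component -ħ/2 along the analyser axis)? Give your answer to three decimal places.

0.297

For spin-½, the probability of finding spin-up along an axis at angle θ to the initial spin direction is cos²(θ/2); spin-down is sin²(θ/2).
θ = 66°, so P = sin²(33°) ≈ 0.297.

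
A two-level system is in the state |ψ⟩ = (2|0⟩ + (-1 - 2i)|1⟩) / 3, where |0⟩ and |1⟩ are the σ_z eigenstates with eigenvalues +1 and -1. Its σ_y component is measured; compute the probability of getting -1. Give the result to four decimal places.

|-y⟩ = (|0⟩ - i|1⟩)/√2, so ⟨-y|ψ⟩ = (4 - i) / (√2·3).
P = |4 - i|² / 18 = 17/18.

0.9444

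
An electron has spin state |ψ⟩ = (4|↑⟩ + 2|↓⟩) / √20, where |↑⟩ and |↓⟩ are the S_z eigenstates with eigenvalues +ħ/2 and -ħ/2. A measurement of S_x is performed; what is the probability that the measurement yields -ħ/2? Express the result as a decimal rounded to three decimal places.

|-x⟩ = (|↑⟩ - |↓⟩)/√2, so ⟨-x|ψ⟩ = (2) / (√2·√20).
P = |2|² / 40 = 4/40.

0.100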